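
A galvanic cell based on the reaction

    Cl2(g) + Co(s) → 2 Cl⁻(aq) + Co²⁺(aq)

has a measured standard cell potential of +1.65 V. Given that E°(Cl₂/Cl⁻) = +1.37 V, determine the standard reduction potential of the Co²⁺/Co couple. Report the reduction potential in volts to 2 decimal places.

−0.28 V

In the reaction as written the Cl₂/Cl⁻ couple is reduced (cathode) and Co²⁺/Co is oxidized (anode), so E°cell = E°(Cl₂/Cl⁻) − E°(Co²⁺/Co).
E°(Co²⁺/Co) = E°(cathode) − E°cell = +1.37 − (+1.65) = −0.28 V.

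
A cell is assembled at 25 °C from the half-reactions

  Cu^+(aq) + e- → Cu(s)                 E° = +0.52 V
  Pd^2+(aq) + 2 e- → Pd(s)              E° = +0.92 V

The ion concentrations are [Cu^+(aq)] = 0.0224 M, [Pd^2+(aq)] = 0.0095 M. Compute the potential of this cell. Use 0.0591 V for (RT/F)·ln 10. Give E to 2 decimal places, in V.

+0.44 V

Since E°(Pd²⁺/Pd) > E°(Cu⁺/Cu), Pd²⁺/Pd serves as the cathode.
The standard potential is +0.92 − (+0.52) = +0.40 V and the balanced reaction transfers n = 2 electrons.
Balancing gives Pd^2+(aq) + 2 Cu(s) → Pd(s) + 2 Cu^+(aq); hence Q = [Cu^+(aq)]^2 / [Pd^2+(aq)] = 0.0528 (log Q = −1.277).
Applying E = E° − (RT ln10/nF)·log Q gives +0.40 − (0.0591/2)(−1.277) = +0.44 V.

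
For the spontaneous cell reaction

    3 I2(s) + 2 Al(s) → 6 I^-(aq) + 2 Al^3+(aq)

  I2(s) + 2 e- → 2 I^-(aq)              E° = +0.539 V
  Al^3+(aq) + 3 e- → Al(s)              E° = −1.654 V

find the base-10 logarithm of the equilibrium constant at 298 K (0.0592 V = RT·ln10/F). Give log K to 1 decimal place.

log K = 222.3

The I₂/I⁻ couple is reduced (cathode); E°cell = +0.539 − (−1.654) = +2.193 V with n = 6.
At equilibrium E = 0, so log K = nE°cell / 0.0592 = (6)(+2.193) / 0.0592 = 222.3.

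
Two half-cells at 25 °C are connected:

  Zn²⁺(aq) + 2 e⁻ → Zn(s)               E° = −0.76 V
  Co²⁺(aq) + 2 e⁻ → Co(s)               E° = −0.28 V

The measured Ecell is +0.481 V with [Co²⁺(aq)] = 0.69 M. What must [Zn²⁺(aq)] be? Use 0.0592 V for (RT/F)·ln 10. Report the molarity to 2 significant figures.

Co²⁺/Co is the cathode (higher E°); E°cell = −0.28 − (−0.76) = +0.48 V with n = 2.
Rearranging E = E° − (0.0592/n)·log Q gives log Q = 2(+0.48 − (+0.481))/0.0592 = −0.034.
The balanced reaction is Co²⁺(aq) + Zn(s) → Co(s) + Zn²⁺(aq), so Q = [Zn²⁺(aq)] / [Co²⁺(aq)].
Solving for the unknown gives log [Zn²⁺(aq)] = −0.195, so [Zn²⁺(aq)] ≈ 0.64 M.

0.64 M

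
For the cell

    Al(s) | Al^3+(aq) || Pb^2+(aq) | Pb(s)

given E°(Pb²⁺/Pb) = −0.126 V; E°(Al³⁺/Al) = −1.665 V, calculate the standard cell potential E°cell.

+1.539 V

By convention the left-hand electrode in cell notation is the anode (oxidation) and the right-hand electrode is the cathode (reduction).
E°cell = E°(right) − E°(left) = −0.126 − (−1.665) = +1.539 V.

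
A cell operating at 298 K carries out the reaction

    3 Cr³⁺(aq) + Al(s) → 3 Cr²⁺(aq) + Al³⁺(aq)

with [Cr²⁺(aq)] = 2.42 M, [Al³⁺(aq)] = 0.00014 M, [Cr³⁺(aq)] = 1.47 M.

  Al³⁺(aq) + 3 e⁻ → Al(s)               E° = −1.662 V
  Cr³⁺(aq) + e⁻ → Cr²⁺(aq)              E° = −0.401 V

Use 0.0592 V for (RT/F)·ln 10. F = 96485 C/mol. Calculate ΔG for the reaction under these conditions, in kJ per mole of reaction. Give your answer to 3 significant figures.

−383 kJ/mol

E°cell = −0.401 − (−1.662) = +1.261 V; the balanced reaction transfers n = 3 electrons.
Here Q = ([Cr²⁺(aq)]^3·[Al³⁺(aq)]) / [Cr³⁺(aq)]^3 = 0.000625 (log Q = −3.204), giving E = +1.261 − (0.0592/3)·(−3.204) = +1.3242 V.
ΔG = −nFE = −(3)(96485)(+1.3242) J/mol = −383 kJ/mol.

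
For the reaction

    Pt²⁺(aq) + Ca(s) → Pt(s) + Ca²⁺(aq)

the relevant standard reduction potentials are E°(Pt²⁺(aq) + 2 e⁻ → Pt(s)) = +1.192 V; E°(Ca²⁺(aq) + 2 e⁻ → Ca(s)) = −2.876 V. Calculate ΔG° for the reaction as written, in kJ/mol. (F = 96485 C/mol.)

−785 kJ/mol

In the reaction as written Pt²⁺(aq) is reduced, so the Pt²⁺/Pt couple is the cathode and Ca²⁺/Ca is the anode.
E°cell = +1.192 − (−2.876) = +4.068 V; balancing electrons gives n = 2.
ΔG° = −nFE°cell = −(2)(96485)(+4.068) J/mol = −785 kJ/mol.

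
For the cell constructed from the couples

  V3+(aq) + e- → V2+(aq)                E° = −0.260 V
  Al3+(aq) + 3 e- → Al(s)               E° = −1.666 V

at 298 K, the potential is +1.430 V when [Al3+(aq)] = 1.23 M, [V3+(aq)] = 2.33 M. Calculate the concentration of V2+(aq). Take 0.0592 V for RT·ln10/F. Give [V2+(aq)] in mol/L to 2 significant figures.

0.86 M

V³⁺/V²⁺ is the cathode (higher E°); E°cell = −0.260 − (−1.666) = +1.406 V with n = 3.
Rearranging E = E° − (0.0592/n)·log Q gives log Q = 3(+1.406 − (+1.430))/0.0592 = −1.216.
The balanced reaction is 3 V3+(aq) + Al(s) → 3 V2+(aq) + Al3+(aq), so Q = ([V2+(aq)]^3·[Al3+(aq)]) / [V3+(aq)]^3.
Substituting the known concentrations and solving, log [V2+(aq)] = −0.068 and [V2+(aq)] = 0.86 M.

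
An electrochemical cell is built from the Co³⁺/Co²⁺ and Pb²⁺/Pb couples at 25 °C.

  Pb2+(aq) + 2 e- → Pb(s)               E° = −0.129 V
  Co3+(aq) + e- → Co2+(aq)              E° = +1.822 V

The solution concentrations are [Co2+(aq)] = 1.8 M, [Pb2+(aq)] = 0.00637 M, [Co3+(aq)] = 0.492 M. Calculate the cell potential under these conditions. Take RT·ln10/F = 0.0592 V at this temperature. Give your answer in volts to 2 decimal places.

+1.98 V

Since E°(Co³⁺/Co²⁺) > E°(Pb²⁺/Pb), Co³⁺/Co²⁺ serves as the cathode.
E°cell = E°cat − E°an = +1.822 − (−0.129) = +1.951 V; n = 2.
The balanced reaction is 2 Co3+(aq) + Pb(s) → 2 Co2+(aq) + Pb2+(aq), so Q = ([Co2+(aq)]^2·[Pb2+(aq)]) / [Co3+(aq)]^2 = 0.0853 and log Q = −1.069.
Applying E = E° − (RT ln10/nF)·log Q gives +1.951 − (0.0592/2)(−1.069) = +1.98 V.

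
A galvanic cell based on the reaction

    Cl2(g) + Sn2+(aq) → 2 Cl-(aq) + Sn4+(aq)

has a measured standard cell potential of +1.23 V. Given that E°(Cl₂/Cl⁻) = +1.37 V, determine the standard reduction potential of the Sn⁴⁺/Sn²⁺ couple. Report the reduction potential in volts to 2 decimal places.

+0.14 V

In the reaction as written the Cl₂/Cl⁻ couple is reduced (cathode) and Sn⁴⁺/Sn²⁺ is oxidized (anode), so E°cell = E°(Cl₂/Cl⁻) − E°(Sn⁴⁺/Sn²⁺).
E°(Sn⁴⁺/Sn²⁺) = E°(cathode) − E°cell = +1.37 − (+1.23) = +0.14 V.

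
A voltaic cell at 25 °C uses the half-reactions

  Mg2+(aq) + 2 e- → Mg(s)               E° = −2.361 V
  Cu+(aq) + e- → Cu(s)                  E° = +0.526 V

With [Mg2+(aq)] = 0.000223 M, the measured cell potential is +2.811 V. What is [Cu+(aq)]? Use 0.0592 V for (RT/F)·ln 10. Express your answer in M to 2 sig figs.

0.00078 M

The Cu⁺/Cu couple has the larger reduction potential, so it is the cathode: E°cell = +0.526 − (−2.361) = +2.887 V and n = 2.
Since E = E° − (0.0592/n)·log Q, log Q = n(E° − E)/0.0592 = 2.568.
The balanced reaction is 2 Cu+(aq) + Mg(s) → 2 Cu(s) + Mg2+(aq), so Q = [Mg2+(aq)] / [Cu+(aq)]^2.
Solving for the unknown gives log [Cu+(aq)] = −3.110, so [Cu+(aq)] ≈ 0.00078 M.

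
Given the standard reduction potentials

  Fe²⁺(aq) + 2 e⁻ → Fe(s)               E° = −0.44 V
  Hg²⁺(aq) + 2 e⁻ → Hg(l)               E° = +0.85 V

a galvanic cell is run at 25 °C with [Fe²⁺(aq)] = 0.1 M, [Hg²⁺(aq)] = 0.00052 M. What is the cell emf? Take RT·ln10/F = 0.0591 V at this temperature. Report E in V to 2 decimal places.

+1.22 V

The Hg²⁺/Hg couple has the more positive E°, so it is the cathode; Fe²⁺/Fe is the anode.
The standard potential is +0.85 − (−0.44) = +1.29 V and the balanced reaction transfers n = 2 electrons.
For the overall reaction Hg²⁺(aq) + Fe(s) → Hg(l) + Fe²⁺(aq), Q = [Fe²⁺(aq)] / [Hg²⁺(aq)] = 192, giving log Q = 2.284.
By the Nernst equation, E = +1.29 − (0.0591/2)·(2.284) = +1.22 V.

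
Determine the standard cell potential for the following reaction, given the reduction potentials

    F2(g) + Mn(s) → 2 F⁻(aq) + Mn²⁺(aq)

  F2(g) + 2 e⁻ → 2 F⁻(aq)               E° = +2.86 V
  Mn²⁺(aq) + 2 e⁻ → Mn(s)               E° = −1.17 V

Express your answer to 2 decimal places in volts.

+4.03 V

F2(g) gains electrons, so the F₂/F⁻ couple is the cathode; the Mn²⁺/Mn couple is the anode.
E°cell = E°(cathode) − E°(anode) = +2.86 − (−1.17) = +4.03 V.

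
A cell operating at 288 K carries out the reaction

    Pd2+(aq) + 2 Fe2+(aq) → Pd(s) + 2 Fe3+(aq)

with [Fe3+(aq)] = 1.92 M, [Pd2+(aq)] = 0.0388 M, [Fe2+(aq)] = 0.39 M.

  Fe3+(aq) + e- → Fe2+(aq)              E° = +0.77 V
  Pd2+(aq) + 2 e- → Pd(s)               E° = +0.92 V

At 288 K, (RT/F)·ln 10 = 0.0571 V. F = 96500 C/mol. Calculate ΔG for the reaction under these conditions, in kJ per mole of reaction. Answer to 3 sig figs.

−13.5 kJ/mol

The standard cell potential is +0.92 − (+0.77) = +0.15 V, with n = 2 electrons in the balanced equation.
Here Q = [Fe3+(aq)]^2 / ([Pd2+(aq)]·[Fe2+(aq)]^2) = 625 (log Q = 2.796), giving E = +0.15 − (0.0571/2)·(2.796) = +0.0702 V.
Then ΔG = −nFE = −2 × 96500 × +0.0702 J/mol = −13.5 kJ/mol.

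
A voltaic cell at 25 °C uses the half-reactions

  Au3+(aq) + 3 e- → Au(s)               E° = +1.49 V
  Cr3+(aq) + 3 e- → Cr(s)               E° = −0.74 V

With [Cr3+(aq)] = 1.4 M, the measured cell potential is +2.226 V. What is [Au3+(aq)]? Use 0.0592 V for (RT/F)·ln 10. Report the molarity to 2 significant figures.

With Au³⁺/Au at the cathode and Cr³⁺/Cr at the anode, E°cell = +1.49 − (−0.74) = +2.23 V (n = 3).
From the Nernst equation, log Q = n(E° − E)/0.0592 = 3·(+2.23 − (+2.226))/0.0592 = 0.203.
For Au3+(aq) + Cr(s) → Au(s) + Cr3+(aq), the reaction quotient is Q = [Cr3+(aq)] / [Au3+(aq)].
Substituting the known concentrations and solving, log [Au3+(aq)] = −0.057 and [Au3+(aq)] = 0.88 M.

0.88 M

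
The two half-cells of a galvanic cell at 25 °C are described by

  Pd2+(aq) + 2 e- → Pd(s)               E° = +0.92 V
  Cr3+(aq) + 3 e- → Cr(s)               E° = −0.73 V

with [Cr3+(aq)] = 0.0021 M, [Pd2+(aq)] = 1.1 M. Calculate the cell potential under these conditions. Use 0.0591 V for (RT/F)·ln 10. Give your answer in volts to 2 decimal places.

The Pd²⁺/Pd couple has the more positive E°, so it is the cathode; Cr³⁺/Cr is the anode.
The standard potential is +0.92 − (−0.73) = +1.65 V and the balanced reaction transfers n = 6 electrons.
For the overall reaction 3 Pd2+(aq) + 2 Cr(s) → 3 Pd(s) + 2 Cr3+(aq), Q = [Cr3+(aq)]^2 / [Pd2+(aq)]^3 = 3.31×10^−6, giving log Q = −5.480.
Applying E = E° − (RT ln10/nF)·log Q gives +1.65 − (0.0591/6)(−5.480) = +1.70 V.

+1.70 V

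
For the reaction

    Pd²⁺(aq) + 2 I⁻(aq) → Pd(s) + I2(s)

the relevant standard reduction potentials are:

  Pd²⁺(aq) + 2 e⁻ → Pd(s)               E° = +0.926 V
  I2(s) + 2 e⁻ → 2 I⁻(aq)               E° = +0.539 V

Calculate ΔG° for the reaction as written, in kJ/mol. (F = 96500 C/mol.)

−74.7 kJ/mol

In the reaction as written Pd²⁺(aq) is reduced, so the Pd²⁺/Pd couple is the cathode and I₂/I⁻ is the anode.
E°cell = +0.926 − (+0.539) = +0.387 V; balancing electrons gives n = 2.
ΔG° = −nFE°cell = −(2)(96500)(+0.387) J/mol = −74.7 kJ/mol.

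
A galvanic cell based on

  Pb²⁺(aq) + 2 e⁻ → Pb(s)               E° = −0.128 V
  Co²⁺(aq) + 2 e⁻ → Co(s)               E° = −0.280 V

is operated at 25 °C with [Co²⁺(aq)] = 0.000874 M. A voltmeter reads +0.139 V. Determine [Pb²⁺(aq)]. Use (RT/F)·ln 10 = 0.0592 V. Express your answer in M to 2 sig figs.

0.00032 M

With Pb²⁺/Pb at the cathode and Co²⁺/Co at the anode, E°cell = −0.128 − (−0.280) = +0.152 V (n = 2).
Rearranging E = E° − (0.0592/n)·log Q gives log Q = 2(+0.152 − (+0.139))/0.0592 = 0.439.
For Pb²⁺(aq) + Co(s) → Pb(s) + Co²⁺(aq), the reaction quotient is Q = [Co²⁺(aq)] / [Pb²⁺(aq)].
Isolating [Pb²⁺(aq)] in Q = 10^{0.439} yields log [Pb²⁺(aq)] = −3.497, i.e. 0.00032 M.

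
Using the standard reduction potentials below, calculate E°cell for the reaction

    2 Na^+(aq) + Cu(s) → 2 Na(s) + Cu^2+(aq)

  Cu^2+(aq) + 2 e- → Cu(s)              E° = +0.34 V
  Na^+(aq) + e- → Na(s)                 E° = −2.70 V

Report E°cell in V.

−3.04 V

Na^+(aq) gains electrons, so the Na⁺/Na couple is the cathode; the Cu²⁺/Cu couple is the anode.
E°cell = E°(cathode) − E°(anode) = −2.70 − (+0.34) = −3.04 V.
The negative E°cell means the reaction is non-spontaneous in the direction written.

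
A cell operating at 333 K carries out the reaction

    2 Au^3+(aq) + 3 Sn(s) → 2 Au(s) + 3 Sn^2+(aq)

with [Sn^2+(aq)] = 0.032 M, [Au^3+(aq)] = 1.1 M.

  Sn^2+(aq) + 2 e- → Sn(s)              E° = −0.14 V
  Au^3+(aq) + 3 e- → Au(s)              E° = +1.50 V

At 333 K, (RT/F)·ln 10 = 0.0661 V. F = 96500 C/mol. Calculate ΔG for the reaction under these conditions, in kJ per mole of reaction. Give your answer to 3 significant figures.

With Au³⁺/Au reduced at the cathode, E°cell = +1.50 − (−0.14) = +1.64 V and n = 6.
Here Q = [Sn^2+(aq)]^3 / [Au^3+(aq)]^2 = 2.71×10^−5 (log Q = −4.567), giving E = +1.64 − (0.0661/6)·(−4.567) = +1.6903 V.
Then ΔG = −nFE = −6 × 96500 × +1.6903 J/mol = −979 kJ/mol.

−979 kJ/mol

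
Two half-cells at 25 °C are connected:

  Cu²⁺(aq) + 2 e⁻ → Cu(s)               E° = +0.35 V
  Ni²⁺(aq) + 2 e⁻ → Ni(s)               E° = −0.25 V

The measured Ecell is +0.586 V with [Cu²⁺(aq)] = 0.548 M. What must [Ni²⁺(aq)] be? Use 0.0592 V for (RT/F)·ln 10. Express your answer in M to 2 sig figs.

Cu²⁺/Cu is the cathode (higher E°); E°cell = +0.35 − (−0.25) = +0.60 V with n = 2.
From the Nernst equation, log Q = n(E° − E)/0.0592 = 2·(+0.60 − (+0.586))/0.0592 = 0.473.
For Cu²⁺(aq) + Ni(s) → Cu(s) + Ni²⁺(aq), the reaction quotient is Q = [Ni²⁺(aq)] / [Cu²⁺(aq)].
Isolating [Ni²⁺(aq)] in Q = 10^{0.473} yields log [Ni²⁺(aq)] = 0.212, i.e. 1.6 M.

1.6 M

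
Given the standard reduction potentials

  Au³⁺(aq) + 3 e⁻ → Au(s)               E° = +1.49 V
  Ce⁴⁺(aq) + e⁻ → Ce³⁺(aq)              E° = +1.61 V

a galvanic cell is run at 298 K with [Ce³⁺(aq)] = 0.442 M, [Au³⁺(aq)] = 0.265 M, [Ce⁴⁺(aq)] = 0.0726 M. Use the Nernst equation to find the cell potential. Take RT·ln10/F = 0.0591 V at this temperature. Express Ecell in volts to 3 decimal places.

Since E°(Ce⁴⁺/Ce³⁺) > E°(Au³⁺/Au), Ce⁴⁺/Ce³⁺ serves as the cathode.
E°cell = E°cat − E°an = +1.61 − (+1.49) = +0.12 V; n = 3.
For the overall reaction 3 Ce⁴⁺(aq) + Au(s) → 3 Ce³⁺(aq) + Au³⁺(aq), Q = ([Ce³⁺(aq)]^3·[Au³⁺(aq)]) / [Ce⁴⁺(aq)]^3 = 59.8, giving log Q = 1.777.
By the Nernst equation, E = +0.12 − (0.0591/3)·(1.777) = +0.085 V.

+0.085 V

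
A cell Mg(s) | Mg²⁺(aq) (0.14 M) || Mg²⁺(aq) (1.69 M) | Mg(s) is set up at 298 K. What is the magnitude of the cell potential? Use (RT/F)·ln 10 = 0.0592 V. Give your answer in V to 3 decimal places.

0.032 V

For a concentration cell E°cell = 0, since both electrodes use the same couple.
The compartment with the higher Mg²⁺(aq) concentration (1.69 M) acts as the cathode; ions are reduced there and produced at the dilute (0.14 M) anode.
With n = 2, Ecell = −(0.0592/2)·log([dilute]/[conc]) = −(0.0592/2)·log(0.14/1.69) = +0.032 V.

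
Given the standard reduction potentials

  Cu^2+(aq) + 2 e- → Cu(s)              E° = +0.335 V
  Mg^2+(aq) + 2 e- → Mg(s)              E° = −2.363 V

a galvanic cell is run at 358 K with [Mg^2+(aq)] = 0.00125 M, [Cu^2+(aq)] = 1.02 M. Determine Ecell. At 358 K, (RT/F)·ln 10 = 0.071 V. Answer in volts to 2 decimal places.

+2.80 V

Since E°(Cu²⁺/Cu) > E°(Mg²⁺/Mg), Cu²⁺/Cu serves as the cathode.
The standard potential is +0.335 − (−2.363) = +2.698 V and the balanced reaction transfers n = 2 electrons.
Balancing gives Cu^2+(aq) + Mg(s) → Cu(s) + Mg^2+(aq); hence Q = [Mg^2+(aq)] / [Cu^2+(aq)] = 0.00123 (log Q = −2.912).
By the Nernst equation, E = +2.698 − (0.071/2)·(−2.912) = +2.80 V.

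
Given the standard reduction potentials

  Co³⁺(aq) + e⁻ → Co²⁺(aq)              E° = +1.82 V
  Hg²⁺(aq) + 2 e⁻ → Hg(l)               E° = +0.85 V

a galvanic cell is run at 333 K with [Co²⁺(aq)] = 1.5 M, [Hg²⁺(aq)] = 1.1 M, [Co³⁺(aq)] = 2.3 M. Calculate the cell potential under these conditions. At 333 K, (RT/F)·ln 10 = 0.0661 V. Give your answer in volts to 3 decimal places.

+0.981 V

Since E°(Co³⁺/Co²⁺) > E°(Hg²⁺/Hg), Co³⁺/Co²⁺ serves as the cathode.
E°cell = E°cat − E°an = +1.82 − (+0.85) = +0.97 V; n = 2.
The balanced reaction is 2 Co³⁺(aq) + Hg(l) → 2 Co²⁺(aq) + Hg²⁺(aq), so Q = ([Co²⁺(aq)]^2·[Hg²⁺(aq)]) / [Co³⁺(aq)]^2 = 0.468 and log Q = −0.330.
E = E° − (0.0661/n)·log Q = +0.97 − (0.0661/2)(−0.330) = +0.981 V.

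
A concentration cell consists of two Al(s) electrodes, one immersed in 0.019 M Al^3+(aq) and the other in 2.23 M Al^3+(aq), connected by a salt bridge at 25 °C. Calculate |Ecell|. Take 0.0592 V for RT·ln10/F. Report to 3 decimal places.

0.041 V

For a concentration cell E°cell = 0, since both electrodes use the same couple.
The compartment with the higher Al^3+(aq) concentration (2.23 M) acts as the cathode; ions are reduced there and produced at the dilute (0.019 M) anode.
With n = 3, Ecell = −(0.0592/3)·log([dilute]/[conc]) = −(0.0592/3)·log(0.019/2.23) = +0.041 V.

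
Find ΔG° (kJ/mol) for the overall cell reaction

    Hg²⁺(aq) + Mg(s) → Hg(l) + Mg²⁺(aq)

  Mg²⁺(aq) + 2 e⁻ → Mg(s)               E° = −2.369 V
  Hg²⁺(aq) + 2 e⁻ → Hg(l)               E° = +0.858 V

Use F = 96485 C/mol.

In the reaction as written Hg²⁺(aq) is reduced, so the Hg²⁺/Hg couple is the cathode and Mg²⁺/Mg is the anode.
E°cell = +0.858 − (−2.369) = +3.227 V; balancing electrons gives n = 2.
ΔG° = −nFE°cell = −(2)(96485)(+3.227) J/mol = −623 kJ/mol.

−623 kJ/mol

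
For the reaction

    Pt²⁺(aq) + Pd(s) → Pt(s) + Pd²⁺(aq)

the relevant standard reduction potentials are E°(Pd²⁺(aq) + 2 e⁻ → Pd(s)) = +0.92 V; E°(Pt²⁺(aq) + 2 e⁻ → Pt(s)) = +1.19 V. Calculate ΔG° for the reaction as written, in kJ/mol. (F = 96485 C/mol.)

In the reaction as written Pt²⁺(aq) is reduced, so the Pt²⁺/Pt couple is the cathode and Pd²⁺/Pd is the anode.
E°cell = +1.19 − (+0.92) = +0.27 V; balancing electrons gives n = 2.
ΔG° = −nFE°cell = −(2)(96485)(+0.27) J/mol = −52.1 kJ/mol.

−52.1 kJ/mol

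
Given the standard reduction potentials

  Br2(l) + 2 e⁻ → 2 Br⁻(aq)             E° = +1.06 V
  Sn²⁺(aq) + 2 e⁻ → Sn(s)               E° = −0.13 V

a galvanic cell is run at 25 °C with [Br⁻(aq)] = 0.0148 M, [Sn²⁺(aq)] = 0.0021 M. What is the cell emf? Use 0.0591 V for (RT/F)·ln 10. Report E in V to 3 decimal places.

+1.377 V

Br₂/Br⁻ is reduced (cathode, E° = +1.06 V) and Sn²⁺/Sn is oxidized (anode).
E°cell = E°cat − E°an = +1.06 − (−0.13) = +1.19 V; n = 2.
For the overall reaction Br2(l) + Sn(s) → 2 Br⁻(aq) + Sn²⁺(aq), Q = [Br⁻(aq)]^2·[Sn²⁺(aq)] = 4.6×10^−7, giving log Q = −6.337.
E = E° − (0.0591/n)·log Q = +1.19 − (0.0591/2)(−6.337) = +1.377 V.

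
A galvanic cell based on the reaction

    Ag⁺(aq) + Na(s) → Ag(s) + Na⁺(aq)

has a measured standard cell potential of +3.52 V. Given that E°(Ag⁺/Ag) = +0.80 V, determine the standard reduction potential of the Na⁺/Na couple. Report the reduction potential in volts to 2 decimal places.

−2.72 V

In the reaction as written the Ag⁺/Ag couple is reduced (cathode) and Na⁺/Na is oxidized (anode), so E°cell = E°(Ag⁺/Ag) − E°(Na⁺/Na).
E°(Na⁺/Na) = E°(cathode) − E°cell = +0.80 − (+3.52) = −2.72 V.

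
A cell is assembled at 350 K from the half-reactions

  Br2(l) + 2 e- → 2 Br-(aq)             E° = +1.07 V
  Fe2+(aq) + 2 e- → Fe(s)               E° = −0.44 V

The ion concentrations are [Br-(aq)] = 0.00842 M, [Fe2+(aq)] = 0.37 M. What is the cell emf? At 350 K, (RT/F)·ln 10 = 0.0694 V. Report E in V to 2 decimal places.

+1.67 V

Since E°(Br₂/Br⁻) > E°(Fe²⁺/Fe), Br₂/Br⁻ serves as the cathode.
The standard potential is +1.07 − (−0.44) = +1.51 V and the balanced reaction transfers n = 2 electrons.
The balanced reaction is Br2(l) + Fe(s) → 2 Br-(aq) + Fe2+(aq), so Q = [Br-(aq)]^2·[Fe2+(aq)] = 2.62×10^−5 and log Q = −4.581.
Applying E = E° − (RT ln10/nF)·log Q gives +1.51 − (0.0694/2)(−4.581) = +1.67 V.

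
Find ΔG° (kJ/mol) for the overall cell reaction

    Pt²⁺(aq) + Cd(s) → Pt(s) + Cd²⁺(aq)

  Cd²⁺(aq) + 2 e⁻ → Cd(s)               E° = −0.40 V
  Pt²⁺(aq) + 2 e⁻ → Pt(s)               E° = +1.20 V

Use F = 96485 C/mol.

In the reaction as written Pt²⁺(aq) is reduced, so the Pt²⁺/Pt couple is the cathode and Cd²⁺/Cd is the anode.
E°cell = +1.20 − (−0.40) = +1.60 V; balancing electrons gives n = 2.
ΔG° = −nFE°cell = −(2)(96485)(+1.60) J/mol = −309 kJ/mol.

−309 kJ/mol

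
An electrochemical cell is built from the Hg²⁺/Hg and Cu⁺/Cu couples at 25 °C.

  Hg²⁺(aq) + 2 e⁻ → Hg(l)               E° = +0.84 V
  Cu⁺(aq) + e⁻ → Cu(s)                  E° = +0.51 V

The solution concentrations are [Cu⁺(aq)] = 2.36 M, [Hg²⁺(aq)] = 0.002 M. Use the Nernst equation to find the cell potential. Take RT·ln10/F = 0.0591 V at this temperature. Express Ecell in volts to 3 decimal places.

+0.228 V

The Hg²⁺/Hg couple has the more positive E°, so it is the cathode; Cu⁺/Cu is the anode.
E°cell = E°cat − E°an = +0.84 − (+0.51) = +0.33 V; n = 2.
Balancing gives Hg²⁺(aq) + 2 Cu(s) → Hg(l) + 2 Cu⁺(aq); hence Q = [Cu⁺(aq)]^2 / [Hg²⁺(aq)] = 2.78×10^3 (log Q = 3.445).
By the Nernst equation, E = +0.33 − (0.0591/2)·(3.445) = +0.228 V.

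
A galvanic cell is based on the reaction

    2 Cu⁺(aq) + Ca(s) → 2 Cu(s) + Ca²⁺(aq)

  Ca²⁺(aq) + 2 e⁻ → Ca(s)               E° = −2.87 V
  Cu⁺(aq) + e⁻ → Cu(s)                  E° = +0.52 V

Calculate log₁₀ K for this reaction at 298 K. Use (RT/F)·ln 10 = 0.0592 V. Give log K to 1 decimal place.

The Cu⁺/Cu couple is reduced (cathode); E°cell = +0.52 − (−2.87) = +3.39 V with n = 2.
At equilibrium E = 0, so log K = nE°cell / 0.0592 = (2)(+3.39) / 0.0592 = 114.5.

log K = 114.5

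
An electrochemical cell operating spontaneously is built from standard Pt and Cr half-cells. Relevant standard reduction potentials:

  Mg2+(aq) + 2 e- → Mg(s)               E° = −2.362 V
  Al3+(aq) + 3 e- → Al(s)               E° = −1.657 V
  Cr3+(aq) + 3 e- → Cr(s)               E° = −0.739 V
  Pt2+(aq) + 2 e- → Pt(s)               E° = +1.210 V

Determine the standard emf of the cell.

The Pt²⁺/Pt couple has the higher E°, so Pt ion is reduced (cathode) and Cr is oxidized (anode).
E°cell = E°(cathode) − E°(anode) = +1.210 − (−0.739) = +1.949 V.

+1.949 V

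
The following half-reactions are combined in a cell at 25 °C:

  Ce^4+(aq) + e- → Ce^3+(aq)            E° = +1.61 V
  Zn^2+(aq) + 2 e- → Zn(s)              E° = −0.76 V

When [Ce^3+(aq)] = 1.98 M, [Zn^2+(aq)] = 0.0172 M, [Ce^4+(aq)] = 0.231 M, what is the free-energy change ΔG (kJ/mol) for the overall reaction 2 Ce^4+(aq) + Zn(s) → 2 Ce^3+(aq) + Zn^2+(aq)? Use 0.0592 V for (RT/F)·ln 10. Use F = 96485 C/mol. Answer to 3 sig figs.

−457 kJ/mol

E°cell = +1.61 − (−0.76) = +2.37 V; the balanced reaction transfers n = 2 electrons.
The reaction quotient is ([Ce^3+(aq)]^2·[Zn^2+(aq)]) / [Ce^4+(aq)]^2 = 1.26; by Nernst, E = +2.37 − (0.0592/2)(0.102) = +2.3670 V.
Finally ΔG = −nFE = −(2)(96485 C/mol)(+2.3670 V) = −457 kJ/mol.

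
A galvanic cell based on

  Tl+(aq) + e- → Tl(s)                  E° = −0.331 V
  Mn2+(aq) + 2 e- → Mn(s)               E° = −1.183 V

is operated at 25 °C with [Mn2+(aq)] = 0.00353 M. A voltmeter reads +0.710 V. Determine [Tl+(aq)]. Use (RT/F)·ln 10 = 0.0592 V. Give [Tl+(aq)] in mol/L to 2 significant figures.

0.00024 M

The Tl⁺/Tl couple has the larger reduction potential, so it is the cathode: E°cell = −0.331 − (−1.183) = +0.852 V and n = 2.
From the Nernst equation, log Q = n(E° − E)/0.0592 = 2·(+0.852 − (+0.710))/0.0592 = 4.797.
Balancing electrons gives 2 Tl+(aq) + Mn(s) → 2 Tl(s) + Mn2+(aq); thus Q = [Mn2+(aq)] / [Tl+(aq)]^2.
Substituting the known concentrations and solving, log [Tl+(aq)] = −3.625 and [Tl+(aq)] = 0.00024 M.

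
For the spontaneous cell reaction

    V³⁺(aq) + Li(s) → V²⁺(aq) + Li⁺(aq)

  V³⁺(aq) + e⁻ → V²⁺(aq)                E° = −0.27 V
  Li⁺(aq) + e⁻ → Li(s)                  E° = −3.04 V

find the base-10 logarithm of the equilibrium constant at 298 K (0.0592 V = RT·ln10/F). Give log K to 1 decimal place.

The V³⁺/V²⁺ couple is reduced (cathode); E°cell = −0.27 − (−3.04) = +2.77 V with n = 1.
At equilibrium E = 0, so log K = nE°cell / 0.0592 = (1)(+2.77) / 0.0592 = 46.8.

log K = 46.8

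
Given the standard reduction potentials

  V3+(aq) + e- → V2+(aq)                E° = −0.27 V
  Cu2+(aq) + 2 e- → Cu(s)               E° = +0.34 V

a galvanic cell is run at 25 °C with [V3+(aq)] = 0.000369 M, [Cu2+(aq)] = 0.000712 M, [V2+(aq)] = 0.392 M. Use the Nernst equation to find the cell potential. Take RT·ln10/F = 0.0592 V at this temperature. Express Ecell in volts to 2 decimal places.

+0.70 V

Since E°(Cu²⁺/Cu) > E°(V³⁺/V²⁺), Cu²⁺/Cu serves as the cathode.
E°cell = E°cat − E°an = +0.34 − (−0.27) = +0.61 V; n = 2.
The balanced reaction is Cu2+(aq) + 2 V2+(aq) → Cu(s) + 2 V3+(aq), so Q = [V3+(aq)]^2 / ([Cu2+(aq)]·[V2+(aq)]^2) = 0.00124 and log Q = −2.905.
Applying E = E° − (RT ln10/nF)·log Q gives +0.61 − (0.0592/2)(−2.905) = +0.70 V.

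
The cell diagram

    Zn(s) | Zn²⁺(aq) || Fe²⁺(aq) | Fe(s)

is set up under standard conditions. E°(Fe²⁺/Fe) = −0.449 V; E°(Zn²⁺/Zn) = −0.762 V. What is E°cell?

+0.313 V

By convention the left-hand electrode in cell notation is the anode (oxidation) and the right-hand electrode is the cathode (reduction).
E°cell = E°(right) − E°(left) = −0.449 − (−0.762) = +0.313 V.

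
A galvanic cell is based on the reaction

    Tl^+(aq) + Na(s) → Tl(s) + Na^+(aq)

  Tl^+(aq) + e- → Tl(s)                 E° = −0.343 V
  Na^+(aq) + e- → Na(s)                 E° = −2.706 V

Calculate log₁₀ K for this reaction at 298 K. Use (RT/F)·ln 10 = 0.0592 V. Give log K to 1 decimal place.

log K = 39.9

The Tl⁺/Tl couple is reduced (cathode); E°cell = −0.343 − (−2.706) = +2.363 V with n = 1.
At equilibrium E = 0, so log K = nE°cell / 0.0592 = (1)(+2.363) / 0.0592 = 39.9.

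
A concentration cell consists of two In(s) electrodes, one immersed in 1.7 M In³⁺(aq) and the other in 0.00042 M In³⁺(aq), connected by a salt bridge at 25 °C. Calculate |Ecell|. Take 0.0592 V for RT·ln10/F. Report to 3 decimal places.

For a concentration cell E°cell = 0, since both electrodes use the same couple.
The compartment with the higher In³⁺(aq) concentration (1.7 M) acts as the cathode; ions are reduced there and produced at the dilute (0.00042 M) anode.
With n = 3, Ecell = −(0.0592/3)·log([dilute]/[conc]) = −(0.0592/3)·log(0.00042/1.7) = +0.071 V.

0.071 V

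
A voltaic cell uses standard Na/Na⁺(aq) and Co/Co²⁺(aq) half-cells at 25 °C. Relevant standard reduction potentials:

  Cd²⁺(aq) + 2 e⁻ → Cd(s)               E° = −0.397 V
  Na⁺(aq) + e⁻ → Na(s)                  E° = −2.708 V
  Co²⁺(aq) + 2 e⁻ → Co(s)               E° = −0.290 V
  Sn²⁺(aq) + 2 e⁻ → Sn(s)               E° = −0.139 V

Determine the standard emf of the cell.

Of the two couples in this cell, the one with the more positive reduction potential is reduced at the cathode: here that is Co²⁺/Co (−0.290 V); Na⁺/Na (−2.708 V) is the anode.
E°cell = E°(cathode) − E°(anode) = −0.290 − (−2.708) = +2.418 V.

+2.418 V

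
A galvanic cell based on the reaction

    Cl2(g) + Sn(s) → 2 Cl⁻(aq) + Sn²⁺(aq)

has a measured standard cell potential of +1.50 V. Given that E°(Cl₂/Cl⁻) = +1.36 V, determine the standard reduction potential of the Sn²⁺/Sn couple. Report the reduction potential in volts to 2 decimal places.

In the reaction as written the Cl₂/Cl⁻ couple is reduced (cathode) and Sn²⁺/Sn is oxidized (anode), so E°cell = E°(Cl₂/Cl⁻) − E°(Sn²⁺/Sn).
E°(Sn²⁺/Sn) = E°(cathode) − E°cell = +1.36 − (+1.50) = −0.14 V.

−0.14 V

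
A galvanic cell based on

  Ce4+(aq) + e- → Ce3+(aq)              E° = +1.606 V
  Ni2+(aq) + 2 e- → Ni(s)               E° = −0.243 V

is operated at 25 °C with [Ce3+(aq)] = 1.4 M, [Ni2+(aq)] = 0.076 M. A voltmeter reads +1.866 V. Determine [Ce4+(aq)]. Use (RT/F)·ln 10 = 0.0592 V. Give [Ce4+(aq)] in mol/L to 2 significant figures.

0.75 M

Ce⁴⁺/Ce³⁺ is the cathode (higher E°); E°cell = +1.606 − (−0.243) = +1.849 V with n = 2.
Rearranging E = E° − (0.0592/n)·log Q gives log Q = 2(+1.849 − (+1.866))/0.0592 = −0.574.
The balanced reaction is 2 Ce4+(aq) + Ni(s) → 2 Ce3+(aq) + Ni2+(aq), so Q = ([Ce3+(aq)]^2·[Ni2+(aq)]) / [Ce4+(aq)]^2.
Isolating [Ce4+(aq)] in Q = 10^{−0.574} yields log [Ce4+(aq)] = −0.126, i.e. 0.75 M.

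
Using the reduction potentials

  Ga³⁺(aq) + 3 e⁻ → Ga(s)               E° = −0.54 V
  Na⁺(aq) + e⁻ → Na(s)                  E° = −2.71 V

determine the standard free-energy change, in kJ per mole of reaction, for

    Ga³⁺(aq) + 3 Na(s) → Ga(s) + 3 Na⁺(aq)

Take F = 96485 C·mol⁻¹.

−628 kJ/mol

In the reaction as written Ga³⁺(aq) is reduced, so the Ga³⁺/Ga couple is the cathode and Na⁺/Na is the anode.
E°cell = −0.54 − (−2.71) = +2.17 V; balancing electrons gives n = 3.
ΔG° = −nFE°cell = −(3)(96485)(+2.17) J/mol = −628 kJ/mol.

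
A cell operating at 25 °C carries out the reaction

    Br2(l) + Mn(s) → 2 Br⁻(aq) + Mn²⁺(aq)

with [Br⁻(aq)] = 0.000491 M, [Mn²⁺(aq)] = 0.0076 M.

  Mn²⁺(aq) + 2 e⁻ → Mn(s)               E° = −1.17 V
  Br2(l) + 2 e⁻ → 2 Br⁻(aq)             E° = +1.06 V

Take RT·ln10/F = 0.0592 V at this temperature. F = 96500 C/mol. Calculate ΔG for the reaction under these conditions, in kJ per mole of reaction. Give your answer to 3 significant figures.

−480 kJ/mol

E°cell = +1.06 − (−1.17) = +2.23 V; the balanced reaction transfers n = 2 electrons.
The reaction quotient is [Br⁻(aq)]^2·[Mn²⁺(aq)] = 1.83×10^−9; by Nernst, E = +2.23 − (0.0592/2)(−8.737) = +2.4886 V.
Finally ΔG = −nFE = −(2)(96500 C/mol)(+2.4886 V) = −480 kJ/mol.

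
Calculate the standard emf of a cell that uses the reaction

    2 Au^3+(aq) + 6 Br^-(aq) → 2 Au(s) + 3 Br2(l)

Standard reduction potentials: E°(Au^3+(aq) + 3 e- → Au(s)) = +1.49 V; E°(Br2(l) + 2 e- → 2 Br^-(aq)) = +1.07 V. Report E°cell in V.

+0.42 V

In the reaction as written, Au^3+(aq) is reduced (cathode) and Br2(l) is produced by oxidation at the anode.
E°cell = E°(cathode) − E°(anode) = +1.49 − (+1.07) = +0.42 V.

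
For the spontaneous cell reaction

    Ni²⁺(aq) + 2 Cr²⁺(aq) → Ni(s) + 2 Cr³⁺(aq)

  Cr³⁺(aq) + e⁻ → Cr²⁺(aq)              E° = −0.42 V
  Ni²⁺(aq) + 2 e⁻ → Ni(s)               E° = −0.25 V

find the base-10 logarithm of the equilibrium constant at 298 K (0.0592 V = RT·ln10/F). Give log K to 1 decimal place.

log K = 5.7

The Ni²⁺/Ni couple is reduced (cathode); E°cell = −0.25 − (−0.42) = +0.17 V with n = 2.
At equilibrium E = 0, so log K = nE°cell / 0.0592 = (2)(+0.17) / 0.0592 = 5.7.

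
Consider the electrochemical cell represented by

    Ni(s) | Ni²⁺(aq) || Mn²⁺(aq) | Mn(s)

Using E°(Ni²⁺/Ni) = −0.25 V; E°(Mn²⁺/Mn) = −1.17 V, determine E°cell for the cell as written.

−0.92 V

By convention the left-hand electrode in cell notation is the anode (oxidation) and the right-hand electrode is the cathode (reduction).
E°cell = E°(right) − E°(left) = −1.17 − (−0.25) = −0.92 V.
The negative sign shows that, as written, the cell would require an external voltage to drive the reaction.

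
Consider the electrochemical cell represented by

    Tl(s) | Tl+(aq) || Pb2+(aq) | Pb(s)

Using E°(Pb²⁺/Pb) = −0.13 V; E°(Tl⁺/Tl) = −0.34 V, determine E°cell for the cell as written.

+0.21 V

By convention the left-hand electrode in cell notation is the anode (oxidation) and the right-hand electrode is the cathode (reduction).
E°cell = E°(right) − E°(left) = −0.13 − (−0.34) = +0.21 V.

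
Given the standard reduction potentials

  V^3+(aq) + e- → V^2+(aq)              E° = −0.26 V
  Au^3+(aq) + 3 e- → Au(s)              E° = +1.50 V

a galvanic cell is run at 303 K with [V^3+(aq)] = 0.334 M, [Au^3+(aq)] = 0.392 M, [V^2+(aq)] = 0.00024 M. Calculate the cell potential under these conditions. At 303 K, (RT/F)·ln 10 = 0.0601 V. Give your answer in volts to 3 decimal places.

Since E°(Au³⁺/Au) > E°(V³⁺/V²⁺), Au³⁺/Au serves as the cathode.
E°cell = E°cat − E°an = +1.50 − (−0.26) = +1.76 V; n = 3.
For the overall reaction Au^3+(aq) + 3 V^2+(aq) → Au(s) + 3 V^3+(aq), Q = [V^3+(aq)]^3 / ([Au^3+(aq)]·[V^2+(aq)]^3) = 6.88×10^9, giving log Q = 9.837.
By the Nernst equation, E = +1.76 − (0.0601/3)·(9.837) = +1.563 V.

+1.563 V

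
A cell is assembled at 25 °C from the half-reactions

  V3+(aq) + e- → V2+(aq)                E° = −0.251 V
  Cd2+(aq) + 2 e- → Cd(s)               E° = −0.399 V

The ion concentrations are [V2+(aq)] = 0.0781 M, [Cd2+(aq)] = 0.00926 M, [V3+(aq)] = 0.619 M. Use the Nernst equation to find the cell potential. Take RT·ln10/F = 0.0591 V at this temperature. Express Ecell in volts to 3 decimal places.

+0.261 V

V³⁺/V²⁺ is reduced (cathode, E° = −0.251 V) and Cd²⁺/Cd is oxidized (anode).
E°cell = E°cat − E°an = −0.251 − (−0.399) = +0.148 V; n = 2.
Balancing gives 2 V3+(aq) + Cd(s) → 2 V2+(aq) + Cd2+(aq); hence Q = ([V2+(aq)]^2·[Cd2+(aq)]) / [V3+(aq)]^2 = 0.000147 (log Q = −3.831).
By the Nernst equation, E = +0.148 − (0.0591/2)·(−3.831) = +0.261 V.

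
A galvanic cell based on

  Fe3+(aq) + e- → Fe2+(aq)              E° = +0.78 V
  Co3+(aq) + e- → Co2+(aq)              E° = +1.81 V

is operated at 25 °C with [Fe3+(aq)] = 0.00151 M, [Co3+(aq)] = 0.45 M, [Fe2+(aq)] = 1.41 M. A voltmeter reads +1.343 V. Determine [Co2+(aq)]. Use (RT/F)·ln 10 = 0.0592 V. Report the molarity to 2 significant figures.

0.0022 M

Co³⁺/Co²⁺ is the cathode (higher E°); E°cell = +1.81 − (+0.78) = +1.03 V with n = 1.
Rearranging E = E° − (0.0592/n)·log Q gives log Q = 1(+1.03 − (+1.343))/0.0592 = −5.287.
Balancing electrons gives Co3+(aq) + Fe2+(aq) → Co2+(aq) + Fe3+(aq); thus Q = ([Co2+(aq)]·[Fe3+(aq)]) / ([Co3+(aq)]·[Fe2+(aq)]).
Isolating [Co2+(aq)] in Q = 10^{−5.287} yields log [Co2+(aq)] = −2.664, i.e. 0.0022 M.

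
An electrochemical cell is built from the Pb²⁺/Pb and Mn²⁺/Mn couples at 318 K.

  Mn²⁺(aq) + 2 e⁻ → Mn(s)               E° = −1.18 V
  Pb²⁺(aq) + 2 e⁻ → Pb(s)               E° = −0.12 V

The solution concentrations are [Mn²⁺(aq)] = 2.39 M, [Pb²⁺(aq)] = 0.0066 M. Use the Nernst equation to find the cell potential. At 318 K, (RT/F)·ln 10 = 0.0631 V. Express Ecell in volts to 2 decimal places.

+0.98 V

The Pb²⁺/Pb couple has the more positive E°, so it is the cathode; Mn²⁺/Mn is the anode.
The standard potential is −0.12 − (−1.18) = +1.06 V and the balanced reaction transfers n = 2 electrons.
The balanced reaction is Pb²⁺(aq) + Mn(s) → Pb(s) + Mn²⁺(aq), so Q = [Mn²⁺(aq)] / [Pb²⁺(aq)] = 362 and log Q = 2.559.
Applying E = E° − (RT ln10/nF)·log Q gives +1.06 − (0.0631/2)(2.559) = +0.98 V.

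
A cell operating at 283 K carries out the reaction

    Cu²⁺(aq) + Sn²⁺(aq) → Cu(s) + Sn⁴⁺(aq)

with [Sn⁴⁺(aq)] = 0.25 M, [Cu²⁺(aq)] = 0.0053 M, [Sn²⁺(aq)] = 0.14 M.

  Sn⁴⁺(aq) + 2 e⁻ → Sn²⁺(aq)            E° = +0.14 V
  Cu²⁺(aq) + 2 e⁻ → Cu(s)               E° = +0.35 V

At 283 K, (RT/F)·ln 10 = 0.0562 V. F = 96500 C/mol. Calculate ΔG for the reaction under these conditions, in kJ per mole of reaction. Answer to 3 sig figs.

The standard cell potential is +0.35 − (+0.14) = +0.21 V, with n = 2 electrons in the balanced equation.
The reaction quotient is [Sn⁴⁺(aq)] / ([Cu²⁺(aq)]·[Sn²⁺(aq)]) = 337; by Nernst, E = +0.21 − (0.0562/2)(2.528) = +0.1390 V.
Then ΔG = −nFE = −2 × 96500 × +0.1390 J/mol = −26.8 kJ/mol.

−26.8 kJ/mol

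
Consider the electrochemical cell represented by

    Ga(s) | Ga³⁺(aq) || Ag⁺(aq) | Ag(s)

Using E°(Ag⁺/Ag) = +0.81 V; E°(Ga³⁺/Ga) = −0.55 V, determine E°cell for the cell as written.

By convention the left-hand electrode in cell notation is the anode (oxidation) and the right-hand electrode is the cathode (reduction).
E°cell = E°(right) − E°(left) = +0.81 − (−0.55) = +1.36 V.

+1.36 V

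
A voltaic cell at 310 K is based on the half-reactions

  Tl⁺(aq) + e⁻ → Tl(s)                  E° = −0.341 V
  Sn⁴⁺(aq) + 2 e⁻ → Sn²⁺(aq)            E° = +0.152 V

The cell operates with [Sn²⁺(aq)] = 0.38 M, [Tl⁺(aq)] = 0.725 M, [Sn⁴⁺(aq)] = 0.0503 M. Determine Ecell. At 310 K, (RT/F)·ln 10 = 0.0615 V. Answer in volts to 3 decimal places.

Sn⁴⁺/Sn²⁺ is reduced (cathode, E° = +0.152 V) and Tl⁺/Tl is oxidized (anode).
E°cell = +0.152 − (−0.341) = +0.493 V, with n = 2 electrons transferred.
Balancing gives Sn⁴⁺(aq) + 2 Tl(s) → Sn²⁺(aq) + 2 Tl⁺(aq); hence Q = ([Sn²⁺(aq)]·[Tl⁺(aq)]^2) / [Sn⁴⁺(aq)] = 3.97 (log Q = 0.599).
E = E° − (0.0615/n)·log Q = +0.493 − (0.0615/2)(0.599) = +0.475 V.

+0.475 V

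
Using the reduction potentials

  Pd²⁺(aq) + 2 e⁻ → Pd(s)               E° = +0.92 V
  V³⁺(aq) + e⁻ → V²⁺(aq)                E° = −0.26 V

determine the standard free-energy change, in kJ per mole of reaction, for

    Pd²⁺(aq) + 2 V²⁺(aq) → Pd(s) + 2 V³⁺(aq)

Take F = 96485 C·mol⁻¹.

In the reaction as written Pd²⁺(aq) is reduced, so the Pd²⁺/Pd couple is the cathode and V³⁺/V²⁺ is the anode.
E°cell = +0.92 − (−0.26) = +1.18 V; balancing electrons gives n = 2.
ΔG° = −nFE°cell = −(2)(96485)(+1.18) J/mol = −228 kJ/mol.

−228 kJ/mol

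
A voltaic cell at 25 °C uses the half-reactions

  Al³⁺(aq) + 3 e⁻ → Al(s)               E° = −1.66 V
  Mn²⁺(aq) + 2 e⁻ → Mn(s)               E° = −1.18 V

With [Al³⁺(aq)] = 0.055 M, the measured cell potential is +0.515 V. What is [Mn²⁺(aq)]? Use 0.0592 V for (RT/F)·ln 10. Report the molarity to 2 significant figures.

2.2 M

With Mn²⁺/Mn at the cathode and Al³⁺/Al at the anode, E°cell = −1.18 − (−1.66) = +0.48 V (n = 6).
Rearranging E = E° − (0.0592/n)·log Q gives log Q = 6(+0.48 − (+0.515))/0.0592 = −3.547.
Balancing electrons gives 3 Mn²⁺(aq) + 2 Al(s) → 3 Mn(s) + 2 Al³⁺(aq); thus Q = [Al³⁺(aq)]^2 / [Mn²⁺(aq)]^3.
Isolating [Mn²⁺(aq)] in Q = 10^{−3.547} yields log [Mn²⁺(aq)] = 0.343, i.e. 2.2 M.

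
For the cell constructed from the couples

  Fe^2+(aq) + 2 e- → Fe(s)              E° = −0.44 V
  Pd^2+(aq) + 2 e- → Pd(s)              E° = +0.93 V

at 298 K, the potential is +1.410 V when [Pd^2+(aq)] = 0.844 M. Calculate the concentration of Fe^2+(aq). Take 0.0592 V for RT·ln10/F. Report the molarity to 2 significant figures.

With Pd²⁺/Pd at the cathode and Fe²⁺/Fe at the anode, E°cell = +0.93 − (−0.44) = +1.37 V (n = 2).
Since E = E° − (0.0592/n)·log Q, log Q = n(E° − E)/0.0592 = −1.351.
The balanced reaction is Pd^2+(aq) + Fe(s) → Pd(s) + Fe^2+(aq), so Q = [Fe^2+(aq)] / [Pd^2+(aq)].
Substituting the known concentrations and solving, log [Fe^2+(aq)] = −1.425 and [Fe^2+(aq)] = 0.038 M.

0.038 M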